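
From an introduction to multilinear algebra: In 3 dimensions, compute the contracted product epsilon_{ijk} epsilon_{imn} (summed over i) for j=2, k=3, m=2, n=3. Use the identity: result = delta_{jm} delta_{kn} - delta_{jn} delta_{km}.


Using the identity: epsilon_{ijk} epsilon_{imn} = delta_{jm} delta_{kn} - delta_{jn} delta_{km}.
delta_{22} = 1
delta_{33} = 1
delta_{23} = 0
delta_{32} = 0
Result = 1 * 1 - 0 * 0 = 1 - 0 = 1

1


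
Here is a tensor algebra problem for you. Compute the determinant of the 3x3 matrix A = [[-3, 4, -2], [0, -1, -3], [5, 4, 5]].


Expanding along the first row, det(A) = a11*M_11 - a12*M_12 + a13*M_13, where M_1j is the (1,j) minor.
Minor M_11 = -1*5 - -3*4 = 7
Minor M_12 = 0*5 - -3*5 = 15
Minor M_13 = 0*4 - -1*5 = 5
det = -3*(7) - 4*(15) + -2*(5)
    = -21 - 60 + -10
    = -91

-91


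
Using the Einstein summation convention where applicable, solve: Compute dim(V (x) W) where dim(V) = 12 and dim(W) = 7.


The dimension of a tensor product is the product of dimensions.
dim(V) = 12, dim(W) = 7
dim(V (x) W) = 12 * 7 = 84

84


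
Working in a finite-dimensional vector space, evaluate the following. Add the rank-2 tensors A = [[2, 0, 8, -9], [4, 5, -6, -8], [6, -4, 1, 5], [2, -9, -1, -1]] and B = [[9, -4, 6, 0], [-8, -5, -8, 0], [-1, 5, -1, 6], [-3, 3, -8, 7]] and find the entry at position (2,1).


Tensor addition is component-wise: (A + B)_{ij} = A_{ij} + B_{ij}.
A_{21} = 4
B_{21} = -8
(A + B)_{21} = 4 + -8 = -4

-4


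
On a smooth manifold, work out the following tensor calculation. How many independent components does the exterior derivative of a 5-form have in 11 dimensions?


The exterior derivative of a p-form is a (p+1)-form.
Its number of independent components is C(n, p+1).
n = 11, p+1 = 6
C(11, 6) = 462

462


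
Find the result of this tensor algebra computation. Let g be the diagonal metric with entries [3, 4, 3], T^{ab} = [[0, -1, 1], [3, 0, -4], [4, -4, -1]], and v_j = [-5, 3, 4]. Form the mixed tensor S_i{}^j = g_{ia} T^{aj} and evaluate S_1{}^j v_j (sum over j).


Step 1: lower the first index. For a diagonal metric, g_{ia} T^{aj} = g_{ii} T^{ij} (no sum on i).
g_{11} = 3
S_1{}^1 = 3 * T^{11} = 3 * 0 = 0
S_1{}^2 = 3 * T^{12} = 3 * -1 = -3
S_1{}^3 = 3 * T^{13} = 3 * 1 = 3
Step 2: contract S_1{}^j with v_j.
S_1{}^1 * v_1 = 0 * -5 = 0
S_1{}^2 * v_2 = -3 * 3 = -9
S_1{}^3 * v_3 = 3 * 4 = 12
Result = 0 + -9 + 12 = 3

3


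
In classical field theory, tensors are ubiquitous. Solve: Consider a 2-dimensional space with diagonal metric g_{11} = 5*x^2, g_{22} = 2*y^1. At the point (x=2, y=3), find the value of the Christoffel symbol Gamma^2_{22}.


For a diagonal metric, Gamma^k_{ij} = (1/2) g^{kk} (dg_{ik}/dx_j + dg_{jk}/dx_i - dg_{ij}/dx_k).
The metric is diagonal, so g_{ab} = 0 for a != b.
At the given point: g_{11} = 20, g_{22} = 6
g^{22} = 1/6
dg_{22}/dx_2 = dg_{22}/dx_2 = 2
dg_{22}/dx_2 = dg_{22}/dx_2 = 2
dg_{22}/dx_2 = dg_{22}/dx_2 = 2
Numerator = 2 + 2 - 2 = 2
Gamma^2_{22} = 2 / (2 * 6) = 1/6

1/6


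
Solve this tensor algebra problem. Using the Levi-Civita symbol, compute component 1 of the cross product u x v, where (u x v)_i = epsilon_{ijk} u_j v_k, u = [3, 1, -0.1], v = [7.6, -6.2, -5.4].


(u x v)_1 = sum_{j,k} epsilon_{1jk} u_j v_k. Only permutations of (1,2,3) contribute; the two non-zero terms are:
eps_{123} u_2 v_3 = 1 * 1 * -5.4 = -5.4
eps_{132} u_3 v_2 = -1 * -0.1 * -6.2 = -0.62
(u x v)_1 = -6.02

-6.02


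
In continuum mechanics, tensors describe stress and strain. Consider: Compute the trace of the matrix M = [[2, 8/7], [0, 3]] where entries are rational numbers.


The trace is the sum of diagonal entries.
Diagonal: M[1,1] = 2, M[2,2] = 3
Tr(M) = 2 + 3
Computing step by step:
After adding M[1,1]: 2
After adding M[2,2]: 5
Tr(M) = 5

5


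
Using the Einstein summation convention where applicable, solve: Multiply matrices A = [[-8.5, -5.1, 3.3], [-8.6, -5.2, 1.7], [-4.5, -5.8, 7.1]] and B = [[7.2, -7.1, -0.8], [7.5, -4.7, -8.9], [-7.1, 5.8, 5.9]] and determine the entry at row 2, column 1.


(AB)_{ij} = sum_k A_{ik} B_{kj}.
For i=2, j=1:
A_{21} * B_{11} = -8.6 * 7.2 = -61.92
A_{22} * B_{21} = -5.2 * 7.5 = -39
A_{23} * B_{31} = 1.7 * -7.1 = -12.07
Sum = -61.92 + -39 + -12.07 = -112.99

-112.99


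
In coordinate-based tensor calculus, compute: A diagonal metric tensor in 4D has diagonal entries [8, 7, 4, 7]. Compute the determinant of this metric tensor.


For a diagonal metric, the determinant is the product of diagonal entries.
Diagonal entries: 8, 7, 4, 7
det(g) = 8 * 7 * 4 * 7 = 1568

1568


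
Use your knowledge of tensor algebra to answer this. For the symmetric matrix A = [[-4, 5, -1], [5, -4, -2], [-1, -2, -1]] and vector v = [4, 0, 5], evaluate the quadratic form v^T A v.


First compute Av:
(Av)_1 = -4*4 + 5*0 + -1*5 = -21
(Av)_2 = 5*4 + -4*0 + -2*5 = 10
(Av)_3 = -1*4 + -2*0 + -1*5 = -9
Av = [-21, 10, -9]
Then v^T (Av) = 4*-21 + 0*10 + 5*-9
= -84 + 0 + -45 = -129

-129


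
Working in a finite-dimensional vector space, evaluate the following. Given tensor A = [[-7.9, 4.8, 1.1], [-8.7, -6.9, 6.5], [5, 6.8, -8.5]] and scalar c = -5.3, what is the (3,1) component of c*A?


Scalar multiplication: (cA)_{ij} = c * A_{ij}.
c = -5.3
A_{31} = 5
(cA)_{31} = -5.3 * 5 = -26.5

-26.5


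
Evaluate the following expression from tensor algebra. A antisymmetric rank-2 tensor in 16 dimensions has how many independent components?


A antisymmetric rank-2 tensor in d dimensions has d(d-1)/2 independent components.
d = 16
d(d-1)/2 = 16 * 15 / 2 = 240 / 2 = 120

120


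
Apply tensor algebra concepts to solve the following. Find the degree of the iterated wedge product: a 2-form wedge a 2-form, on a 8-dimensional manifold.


The degree of a wedge product is the sum of the degrees of the individual forms.
Degrees: 2, 2
Total degree = 2 + 2 = 4

4


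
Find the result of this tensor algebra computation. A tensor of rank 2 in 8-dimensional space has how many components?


The number of components of a rank-r tensor in d dimensions is d^r.
Here d = 8 and r = 2.
8^2 = 64

64


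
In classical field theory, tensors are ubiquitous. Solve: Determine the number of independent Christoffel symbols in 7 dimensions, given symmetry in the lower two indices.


Christoffel symbols Gamma^k_{ij} are symmetric in i,j, so there are d * d(d+1)/2 independent symbols.
d = 7
d(d+1)/2 = 7 * 8 / 2 = 28
Total = 7 * 28 = 196

196


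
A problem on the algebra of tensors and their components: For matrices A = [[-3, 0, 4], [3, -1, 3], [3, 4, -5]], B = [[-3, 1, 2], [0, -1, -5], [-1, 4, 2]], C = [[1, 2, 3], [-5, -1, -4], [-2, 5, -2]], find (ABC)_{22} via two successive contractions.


(ABC)_{22} = sum_m (AB)_{2m} C_{m2}. First compute row 2 of AB.
(AB)_{21} = 3*-3 + -1*0 + 3*-1 = -12
(AB)_{22} = 3*1 + -1*-1 + 3*4 = 16
(AB)_{23} = 3*2 + -1*-5 + 3*2 = 17
Now contract with column 2 of C:
(AB)_{21} * C_{12} = -12 * 2 = -24
(AB)_{22} * C_{22} = 16 * -1 = -16
(AB)_{23} * C_{32} = 17 * 5 = 85
(ABC)_{22} = -24 + -16 + 85 = 45

45


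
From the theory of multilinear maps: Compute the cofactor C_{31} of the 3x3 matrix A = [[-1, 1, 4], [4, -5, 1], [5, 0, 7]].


To find cofactor C_{31}, delete row 3 and column 1.
The resulting 2x2 submatrix is: [[1, 4], [-5, 1]]
Minor M_{31} = 1*1 - 4*-5
  = 1 - -20 = 21
Sign = (-1)^(3+1) = (-1)^4 = 1
Cofactor C_{31} = 1 * 21 = 21

21


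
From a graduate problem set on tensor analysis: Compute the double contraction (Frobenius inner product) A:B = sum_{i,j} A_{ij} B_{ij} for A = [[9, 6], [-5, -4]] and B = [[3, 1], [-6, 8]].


A:B = sum over all i,j of A_{ij} * B_{ij}.
Row 1: 9*3=27, 6*1=6 => row sum = 33
Row 2: -5*-6=30, -4*8=-32 => row sum = -2
Total = 33 + -2 = 31

31


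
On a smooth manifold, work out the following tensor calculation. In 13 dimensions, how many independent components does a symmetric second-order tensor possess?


A symmetric rank-2 tensor in d dimensions has d(d+1)/2 independent components.
d = 13
d(d+1)/2 = 13 * 14 / 2 = 182 / 2 = 91

91


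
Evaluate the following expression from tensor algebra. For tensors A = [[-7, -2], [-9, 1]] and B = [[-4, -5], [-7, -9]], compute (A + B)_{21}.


Tensor addition is component-wise: (A + B)_{ij} = A_{ij} + B_{ij}.
A_{21} = -9
B_{21} = -7
(A + B)_{21} = -9 + -7 = -16

-16


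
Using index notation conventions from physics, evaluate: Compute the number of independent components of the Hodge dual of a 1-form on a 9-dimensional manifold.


The Hodge dual of a p-form on an n-dimensional manifold is an (n-p)-form.
n = 9, p = 1, so dual degree = 9 - 1 = 8
The number of components is C(n, n-p) = C(9, 8) = 9

9


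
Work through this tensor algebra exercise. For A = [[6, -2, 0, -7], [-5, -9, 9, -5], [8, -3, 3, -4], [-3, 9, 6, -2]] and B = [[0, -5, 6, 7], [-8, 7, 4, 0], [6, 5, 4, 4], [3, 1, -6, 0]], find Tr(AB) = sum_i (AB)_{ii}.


Tr(AB) = sum_i (AB)_{ii} where (AB)_{ii} = sum_k A_{ik} B_{ki}.
(AB)_{11} = 6*0 + -2*-8 + 0*6 + -7*3 = -5
(AB)_{22} = -5*-5 + -9*7 + 9*5 + -5*1 = 2
(AB)_{33} = 8*6 + -3*4 + 3*4 + -4*-6 = 72
(AB)_{44} = -3*7 + 9*0 + 6*4 + -2*0 = 3
Tr(AB) = -5 + 2 + 72 + 3 = 72

72


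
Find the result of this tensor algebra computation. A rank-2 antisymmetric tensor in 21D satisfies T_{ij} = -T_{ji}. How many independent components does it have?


An antisymmetric rank-2 tensor satisfies A_{ij} = -A_{ji}, so diagonal entries are zero.
The independent components are the upper-triangular entries: C(n, 2) = n(n-1)/2.
n = 21
C(21, 2) = 21 * 20 / 2 = 420 / 2 = 210

210


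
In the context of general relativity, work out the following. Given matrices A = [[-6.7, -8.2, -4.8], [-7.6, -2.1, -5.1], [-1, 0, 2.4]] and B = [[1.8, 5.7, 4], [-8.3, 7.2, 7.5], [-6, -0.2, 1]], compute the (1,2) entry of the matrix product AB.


(AB)_{ij} = sum_k A_{ik} B_{kj}.
For i=1, j=2:
A_{11} * B_{12} = -6.7 * 5.7 = -38.19
A_{12} * B_{22} = -8.2 * 7.2 = -59.04
A_{13} * B_{32} = -4.8 * -0.2 = 0.96
Sum = -38.19 + -59.04 + 0.96 = -96.27

-96.27


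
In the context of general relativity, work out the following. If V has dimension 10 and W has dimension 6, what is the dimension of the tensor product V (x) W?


The dimension of a tensor product is the product of dimensions.
dim(V) = 10, dim(W) = 6
dim(V (x) W) = 10 * 6 = 60

60


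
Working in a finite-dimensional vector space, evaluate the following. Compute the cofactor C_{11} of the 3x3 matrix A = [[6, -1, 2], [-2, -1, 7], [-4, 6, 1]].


To find cofactor C_{11}, delete row 1 and column 1.
The resulting 2x2 submatrix is: [[-1, 7], [6, 1]]
Minor M_{11} = -1*1 - 7*6
  = -1 - 42 = -43
Sign = (-1)^(1+1) = (-1)^2 = 1
Cofactor C_{11} = 1 * -43 = -43

-43


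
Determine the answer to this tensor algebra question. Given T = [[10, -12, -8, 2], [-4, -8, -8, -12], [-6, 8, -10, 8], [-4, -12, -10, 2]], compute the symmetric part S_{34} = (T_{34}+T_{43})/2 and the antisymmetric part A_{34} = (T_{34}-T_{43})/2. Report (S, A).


T_{34} = 8
T_{43} = -10
S_{34} = (8 + -10)/2 = -2/2 = -1
A_{34} = (8 - -10)/2 = 18/2 = 9
Check: S + A = -1 + 9 = 8 = T_{34}.

(-1, 9)


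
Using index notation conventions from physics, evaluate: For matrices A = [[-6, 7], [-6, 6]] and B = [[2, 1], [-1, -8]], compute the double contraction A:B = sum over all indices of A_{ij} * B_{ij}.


A:B = sum over all i,j of A_{ij} * B_{ij}.
Row 1: -6*2=-12, 7*1=7 => row sum = -5
Row 2: -6*-1=6, 6*-8=-48 => row sum = -42
Total = -5 + -42 = -47

-47


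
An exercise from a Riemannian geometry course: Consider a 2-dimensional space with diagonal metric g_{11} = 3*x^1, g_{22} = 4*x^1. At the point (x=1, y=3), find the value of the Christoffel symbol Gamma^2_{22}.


For a diagonal metric, Gamma^k_{ij} = (1/2) g^{kk} (dg_{ik}/dx_j + dg_{jk}/dx_i - dg_{ij}/dx_k).
The metric is diagonal, so g_{ab} = 0 for a != b.
At the given point: g_{11} = 3, g_{22} = 4
g^{22} = 1/4
dg_{22}/dx_2 = dg_{22}/dx_2 = 0
dg_{22}/dx_2 = dg_{22}/dx_2 = 0
dg_{22}/dx_2 = dg_{22}/dx_2 = 0
Numerator = 0 + 0 - 0 = 0
Gamma^2_{22} = 0 / (2 * 4) = 0

0


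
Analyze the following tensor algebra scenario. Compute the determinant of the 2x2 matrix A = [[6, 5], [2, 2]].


For a 2x2 matrix [[a, b], [c, d]], det = a*d - b*c.
a = 6, b = 5, c = 2, d = 2
a*d = 6 * 2 = 12
b*c = 5 * 2 = 10
det = 12 - 10 = 2

2


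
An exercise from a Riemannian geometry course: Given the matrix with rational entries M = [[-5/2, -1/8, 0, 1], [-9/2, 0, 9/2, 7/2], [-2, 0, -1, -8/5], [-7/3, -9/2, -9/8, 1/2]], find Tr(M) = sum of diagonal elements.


The trace is the sum of diagonal entries.
Diagonal: M[1,1] = -5/2, M[2,2] = 0, M[3,3] = -1, M[4,4] = 1/2
Tr(M) = -5/2 + 0 + -1 + 1/2
Computing step by step:
After adding M[1,1]: -5/2
After adding M[2,2]: -5/2
After adding M[3,3]: -7/2
After adding M[4,4]: -3
Tr(M) = -3

-3


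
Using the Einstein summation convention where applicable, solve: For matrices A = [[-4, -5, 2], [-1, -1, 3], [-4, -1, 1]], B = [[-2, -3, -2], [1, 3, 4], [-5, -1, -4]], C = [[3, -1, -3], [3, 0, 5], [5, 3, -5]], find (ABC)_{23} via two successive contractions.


(ABC)_{23} = sum_m (AB)_{2m} C_{m3}. First compute row 2 of AB.
(AB)_{21} = -1*-2 + -1*1 + 3*-5 = -14
(AB)_{22} = -1*-3 + -1*3 + 3*-1 = -3
(AB)_{23} = -1*-2 + -1*4 + 3*-4 = -14
Now contract with column 3 of C:
(AB)_{21} * C_{13} = -14 * -3 = 42
(AB)_{22} * C_{23} = -3 * 5 = -15
(AB)_{23} * C_{33} = -14 * -5 = 70
(ABC)_{23} = 42 + -15 + 70 = 97

97


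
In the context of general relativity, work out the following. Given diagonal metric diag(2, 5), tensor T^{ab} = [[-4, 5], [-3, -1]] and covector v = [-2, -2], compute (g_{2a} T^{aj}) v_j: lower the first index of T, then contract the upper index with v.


Step 1: lower the first index. For a diagonal metric, g_{ia} T^{aj} = g_{ii} T^{ij} (no sum on i).
g_{22} = 5
S_2{}^1 = 5 * T^{21} = 5 * -3 = -15
S_2{}^2 = 5 * T^{22} = 5 * -1 = -5
Step 2: contract S_2{}^j with v_j.
S_2{}^1 * v_1 = -15 * -2 = 30
S_2{}^2 * v_2 = -5 * -2 = 10
Result = 30 + 10 = 40

40


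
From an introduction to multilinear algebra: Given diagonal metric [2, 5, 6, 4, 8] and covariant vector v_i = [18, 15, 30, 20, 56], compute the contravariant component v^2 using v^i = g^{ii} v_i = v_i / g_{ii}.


To raise an index with a diagonal metric: v^i = v_i / g_{ii}.
For index 2: v_2 = 15, g_{22} = 5
v^2 = 15 / 5 = 3

3


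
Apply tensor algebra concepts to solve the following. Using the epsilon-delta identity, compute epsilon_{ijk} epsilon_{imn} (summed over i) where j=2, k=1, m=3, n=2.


Using the identity: epsilon_{ijk} epsilon_{imn} = delta_{jm} delta_{kn} - delta_{jn} delta_{km}.
delta_{23} = 0
delta_{12} = 0
delta_{22} = 1
delta_{13} = 0
Result = 0 * 0 - 1 * 0 = 0 - 0 = 0

0


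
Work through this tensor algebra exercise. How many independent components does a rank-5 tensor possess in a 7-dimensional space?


The number of components of a rank-r tensor in d dimensions is d^r.
Here d = 7 and r = 5.
7^5 = 16807

16807


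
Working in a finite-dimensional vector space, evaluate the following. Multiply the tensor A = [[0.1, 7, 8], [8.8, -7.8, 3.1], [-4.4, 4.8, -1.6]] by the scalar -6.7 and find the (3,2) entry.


Scalar multiplication: (cA)_{ij} = c * A_{ij}.
c = -6.7
A_{32} = 4.8
(cA)_{32} = -6.7 * 4.8 = -32.16

-32.16


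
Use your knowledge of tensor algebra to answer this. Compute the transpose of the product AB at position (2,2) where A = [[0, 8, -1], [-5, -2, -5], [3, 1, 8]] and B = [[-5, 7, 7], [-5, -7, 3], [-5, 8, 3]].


(AB)^T_{ij} = (AB)_{ji} = sum_k A_{jk} B_{ki}.
For i=2, j=2 we need (AB)_{22}:
A_{21} * B_{12} = -5 * 7 = -35
A_{22} * B_{22} = -2 * -7 = 14
A_{23} * B_{32} = -5 * 8 = -40
Sum = -35 + 14 + -40 = -61

-61


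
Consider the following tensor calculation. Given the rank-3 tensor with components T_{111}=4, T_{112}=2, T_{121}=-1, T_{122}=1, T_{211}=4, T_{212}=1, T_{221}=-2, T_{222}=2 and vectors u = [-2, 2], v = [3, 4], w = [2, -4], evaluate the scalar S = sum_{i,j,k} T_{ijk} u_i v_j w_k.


S = sum over i,j,k of T_{ijk} u_i v_j w_k. Expanding all 8 terms:
T_{111}*u_1*v_1*w_1 = 4*-2*3*2 = -48  (running total: -48)
T_{112}*u_1*v_1*w_2 = 2*-2*3*-4 = 48  (running total: 0)
T_{121}*u_1*v_2*w_1 = -1*-2*4*2 = 16  (running total: 16)
T_{122}*u_1*v_2*w_2 = 1*-2*4*-4 = 32  (running total: 48)
T_{211}*u_2*v_1*w_1 = 4*2*3*2 = 48  (running total: 96)
T_{212}*u_2*v_1*w_2 = 1*2*3*-4 = -24  (running total: 72)
T_{221}*u_2*v_2*w_1 = -2*2*4*2 = -32  (running total: 40)
T_{222}*u_2*v_2*w_2 = 2*2*4*-4 = -64  (running total: -24)
S = -24

-24


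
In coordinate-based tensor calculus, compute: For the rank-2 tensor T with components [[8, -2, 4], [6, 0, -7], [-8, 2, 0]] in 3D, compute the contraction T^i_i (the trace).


The contraction (trace) of a rank-2 tensor is the sum of its diagonal elements.
Diagonal entries: A[1,1] = 8, A[2,2] = 0, A[3,3] = 0
Tr(A) = 8 + 0 + 0 = 8

8


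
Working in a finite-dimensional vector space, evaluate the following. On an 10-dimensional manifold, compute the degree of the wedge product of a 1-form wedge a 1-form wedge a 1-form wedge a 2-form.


The degree of a wedge product is the sum of the degrees of the individual forms.
Degrees: 1, 1, 1, 2
Total degree = 1 + 1 + 1 + 2 = 5

5


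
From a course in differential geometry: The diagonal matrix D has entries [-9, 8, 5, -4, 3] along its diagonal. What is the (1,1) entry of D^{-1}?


For a diagonal matrix, the inverse has entries (D^{-1})_{ii} = 1/d_{ii}.
The diagonal entries are: d_{11} = -9, d_{22} = 8, d_{33} = 5, d_{44} = -4, d_{55} = 3
We need (D^{-1})_{11} = 1/d_{11} = 1/-9 = -1/9

-1/9


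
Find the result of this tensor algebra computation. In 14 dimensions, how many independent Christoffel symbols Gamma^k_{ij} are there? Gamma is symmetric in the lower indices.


Christoffel symbols Gamma^k_{ij} are symmetric in i,j, so there are d * d(d+1)/2 independent symbols.
d = 14
d(d+1)/2 = 14 * 15 / 2 = 105
Total = 14 * 105 = 1470

1470


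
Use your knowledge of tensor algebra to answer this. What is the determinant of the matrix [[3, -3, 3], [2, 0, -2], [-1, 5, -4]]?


Expanding along the first row, det(A) = a11*M_11 - a12*M_12 + a13*M_13, where M_1j is the (1,j) minor.
Minor M_11 = 0*-4 - -2*5 = 10
Minor M_12 = 2*-4 - -2*-1 = -10
Minor M_13 = 2*5 - 0*-1 = 10
det = 3*(10) - -3*(-10) + 3*(10)
    = 30 - 30 + 30
    = 30

30


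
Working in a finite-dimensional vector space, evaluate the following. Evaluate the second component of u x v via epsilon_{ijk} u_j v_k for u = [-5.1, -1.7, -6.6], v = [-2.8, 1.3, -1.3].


(u x v)_2 = sum_{j,k} epsilon_{2jk} u_j v_k. Only permutations of (1,2,3) contribute; the two non-zero terms are:
eps_{213} u_1 v_3 = -1 * -5.1 * -1.3 = -6.63
eps_{231} u_3 v_1 = 1 * -6.6 * -2.8 = 18.48
(u x v)_2 = 11.85

11.85


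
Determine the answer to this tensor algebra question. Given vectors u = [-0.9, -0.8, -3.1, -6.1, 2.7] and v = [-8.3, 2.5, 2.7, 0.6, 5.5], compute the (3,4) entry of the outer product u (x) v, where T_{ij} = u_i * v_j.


The outer product entry T_{ij} = u_i * v_j.
We need i=3, j=4.
u_3 = -3.1, v_4 = 0.6
T_{3,4} = -3.1 * 0.6 = -1.86

-1.86


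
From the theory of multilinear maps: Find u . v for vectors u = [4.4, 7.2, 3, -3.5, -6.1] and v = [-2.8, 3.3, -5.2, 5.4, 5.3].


The inner product u . v = sum of u_i * v_i.
Term-by-term: 4.4 * -2.8, 7.2 * 3.3, 3 * -5.2, -3.5 * 5.4, -6.1 * 5.3
Products: -12.32, 23.76, -15.6, -18.9, -32.33
Sum = -12.32 + 23.76 + -15.6 + -18.9 + -32.33 = -55.39

-55.39


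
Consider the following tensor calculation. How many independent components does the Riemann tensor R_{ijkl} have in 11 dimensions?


The Riemann tensor in d dimensions has d^2(d^2 - 1)/12 independent components.
d = 11, so d^2 = 121
d^2 - 1 = 120
d^2(d^2 - 1) = 121 * 120 = 14520
Divide by 12: 14520 / 12 = 1210

1210


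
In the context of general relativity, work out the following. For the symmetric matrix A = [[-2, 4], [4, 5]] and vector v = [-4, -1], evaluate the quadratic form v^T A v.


First compute Av:
(Av)_1 = -2*-4 + 4*-1 = 4
(Av)_2 = 4*-4 + 5*-1 = -21
Av = [4, -21]
Then v^T (Av) = -4*4 + -1*-21
= -16 + 21 = 5

5


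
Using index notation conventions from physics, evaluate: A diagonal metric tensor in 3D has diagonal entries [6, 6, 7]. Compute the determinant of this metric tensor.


For a diagonal metric, the determinant is the product of diagonal entries.
Diagonal entries: 6, 6, 7
det(g) = 6 * 6 * 7 = 252

252


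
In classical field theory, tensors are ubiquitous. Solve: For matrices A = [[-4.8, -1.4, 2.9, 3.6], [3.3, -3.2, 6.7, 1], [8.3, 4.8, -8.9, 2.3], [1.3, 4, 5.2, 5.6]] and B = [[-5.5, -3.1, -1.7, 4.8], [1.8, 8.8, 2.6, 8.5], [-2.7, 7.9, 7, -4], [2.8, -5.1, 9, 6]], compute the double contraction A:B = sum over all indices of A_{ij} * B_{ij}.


A:B = sum over all i,j of A_{ij} * B_{ij}.
Row 1: -4.8*-5.5=26.4, -1.4*-3.1=4.34, 2.9*-1.7=-4.93, 3.6*4.8=17.28 => row sum = 43.09
Row 2: 3.3*1.8=5.94, -3.2*8.8=-28.16, 6.7*2.6=17.42, 1*8.5=8.5 => row sum = 3.7
Row 3: 8.3*-2.7=-22.41, 4.8*7.9=37.92, -8.9*7=-62.3, 2.3*-4=-9.2 => row sum = -55.99
Row 4: 1.3*2.8=3.64, 4*-5.1=-20.4, 5.2*9=46.8, 5.6*6=33.6 => row sum = 63.64
Total = 43.09 + 3.7 + -55.99 + 63.64 = 54.44

54.44


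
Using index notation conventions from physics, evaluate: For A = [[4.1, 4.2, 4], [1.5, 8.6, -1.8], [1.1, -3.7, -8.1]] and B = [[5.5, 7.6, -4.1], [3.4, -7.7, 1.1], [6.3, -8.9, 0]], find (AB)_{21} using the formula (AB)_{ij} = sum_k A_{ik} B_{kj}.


(AB)_{ij} = sum_k A_{ik} B_{kj}.
For i=2, j=1:
A_{21} * B_{11} = 1.5 * 5.5 = 8.25
A_{22} * B_{21} = 8.6 * 3.4 = 29.24
A_{23} * B_{31} = -1.8 * 6.3 = -11.34
Sum = 8.25 + 29.24 + -11.34 = 26.15

26.15


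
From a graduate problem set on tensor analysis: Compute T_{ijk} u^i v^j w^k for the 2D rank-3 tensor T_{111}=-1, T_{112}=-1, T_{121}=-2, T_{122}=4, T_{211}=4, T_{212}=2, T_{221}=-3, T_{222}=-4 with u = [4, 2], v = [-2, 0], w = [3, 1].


S = sum over i,j,k of T_{ijk} u_i v_j w_k. Expanding all 8 terms:
T_{111}*u_1*v_1*w_1 = -1*4*-2*3 = 24  (running total: 24)
T_{112}*u_1*v_1*w_2 = -1*4*-2*1 = 8  (running total: 32)
T_{121}*u_1*v_2*w_1 = -2*4*0*3 = 0  (running total: 32)
T_{122}*u_1*v_2*w_2 = 4*4*0*1 = 0  (running total: 32)
T_{211}*u_2*v_1*w_1 = 4*2*-2*3 = -48  (running total: -16)
T_{212}*u_2*v_1*w_2 = 2*2*-2*1 = -8  (running total: -24)
T_{221}*u_2*v_2*w_1 = -3*2*0*3 = 0  (running total: -24)
T_{222}*u_2*v_2*w_2 = -4*2*0*1 = 0  (running total: -24)
S = -24

-24


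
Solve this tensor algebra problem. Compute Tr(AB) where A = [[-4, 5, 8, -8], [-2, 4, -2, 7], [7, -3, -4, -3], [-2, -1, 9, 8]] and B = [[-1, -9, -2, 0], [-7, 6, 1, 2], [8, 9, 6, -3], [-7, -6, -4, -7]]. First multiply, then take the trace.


Tr(AB) = sum_i (AB)_{ii} where (AB)_{ii} = sum_k A_{ik} B_{ki}.
(AB)_{11} = -4*-1 + 5*-7 + 8*8 + -8*-7 = 89
(AB)_{22} = -2*-9 + 4*6 + -2*9 + 7*-6 = -18
(AB)_{33} = 7*-2 + -3*1 + -4*6 + -3*-4 = -29
(AB)_{44} = -2*0 + -1*2 + 9*-3 + 8*-7 = -85
Tr(AB) = 89 + -18 + -29 + -85 = -43

-43


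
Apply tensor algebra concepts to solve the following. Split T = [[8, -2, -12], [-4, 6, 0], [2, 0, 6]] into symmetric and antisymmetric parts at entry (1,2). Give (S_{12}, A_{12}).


T_{12} = -2
T_{21} = -4
S_{12} = (-2 + -4)/2 = -6/2 = -3
A_{12} = (-2 - -4)/2 = 2/2 = 1
Check: S + A = -3 + 1 = -2 = T_{12}.

(-3, 1)


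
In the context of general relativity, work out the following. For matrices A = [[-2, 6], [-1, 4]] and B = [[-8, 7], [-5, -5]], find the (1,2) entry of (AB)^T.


(AB)^T_{ij} = (AB)_{ji} = sum_k A_{jk} B_{ki}.
For i=1, j=2 we need (AB)_{21}:
A_{21} * B_{11} = -1 * -8 = 8
A_{22} * B_{21} = 4 * -5 = -20
Sum = 8 + -20 = -12

-12


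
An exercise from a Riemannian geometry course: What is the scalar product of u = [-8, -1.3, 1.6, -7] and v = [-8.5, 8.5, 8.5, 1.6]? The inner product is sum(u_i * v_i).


The inner product u . v = sum of u_i * v_i.
Term-by-term: -8 * -8.5, -1.3 * 8.5, 1.6 * 8.5, -7 * 1.6
Products: 68, -11.05, 13.6, -11.2
Sum = 68 + -11.05 + 13.6 + -11.2 = 59.35

59.35


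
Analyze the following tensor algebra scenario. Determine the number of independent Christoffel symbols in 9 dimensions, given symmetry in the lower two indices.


Christoffel symbols Gamma^k_{ij} are symmetric in i,j, so there are d * d(d+1)/2 independent symbols.
d = 9
d(d+1)/2 = 9 * 10 / 2 = 45
Total = 9 * 45 = 405

405


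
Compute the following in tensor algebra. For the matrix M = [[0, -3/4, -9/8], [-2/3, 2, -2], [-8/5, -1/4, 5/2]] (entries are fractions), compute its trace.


The trace is the sum of diagonal entries.
Diagonal: M[1,1] = 0, M[2,2] = 2, M[3,3] = 5/2
Tr(M) = 0 + 2 + 5/2
Computing step by step:
After adding M[1,1]: 0
After adding M[2,2]: 2
After adding M[3,3]: 9/2
Tr(M) = 9/2

9/2


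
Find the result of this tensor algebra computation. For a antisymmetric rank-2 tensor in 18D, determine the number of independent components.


A antisymmetric rank-2 tensor in d dimensions has d(d-1)/2 independent components.
d = 18
d(d-1)/2 = 18 * 17 / 2 = 306 / 2 = 153

153


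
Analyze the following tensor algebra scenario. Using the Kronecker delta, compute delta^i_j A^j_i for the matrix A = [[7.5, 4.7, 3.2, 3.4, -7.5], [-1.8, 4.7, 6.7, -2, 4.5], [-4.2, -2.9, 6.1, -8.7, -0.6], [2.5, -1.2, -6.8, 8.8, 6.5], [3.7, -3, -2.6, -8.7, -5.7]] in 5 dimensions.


The contraction (trace) of a rank-2 tensor is the sum of its diagonal elements.
Diagonal entries: A[1,1] = 7.5, A[2,2] = 4.7, A[3,3] = 6.1, A[4,4] = 8.8, A[5,5] = -5.7
Tr(A) = 7.5 + 4.7 + 6.1 + 8.8 + -5.7 = 21.4

21.4


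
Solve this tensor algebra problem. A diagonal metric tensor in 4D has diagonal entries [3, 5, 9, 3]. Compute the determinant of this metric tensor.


For a diagonal metric, the determinant is the product of diagonal entries.
Diagonal entries: 3, 5, 9, 3
det(g) = 3 * 5 * 9 * 3 = 405

405


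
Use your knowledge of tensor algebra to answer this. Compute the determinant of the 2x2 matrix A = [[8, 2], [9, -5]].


For a 2x2 matrix [[a, b], [c, d]], det = a*d - b*c.
a = 8, b = 2, c = 9, d = -5
a*d = 8 * -5 = -40
b*c = 2 * 9 = 18
det = -40 - 18 = -58

-58


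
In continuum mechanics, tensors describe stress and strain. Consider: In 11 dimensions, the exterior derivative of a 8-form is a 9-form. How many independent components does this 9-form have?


The exterior derivative of a p-form is a (p+1)-form.
Its number of independent components is C(n, p+1).
n = 11, p+1 = 9
C(11, 9) = 55

55


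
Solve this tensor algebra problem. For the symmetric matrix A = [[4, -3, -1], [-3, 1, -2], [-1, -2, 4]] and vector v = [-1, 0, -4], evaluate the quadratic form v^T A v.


First compute Av:
(Av)_1 = 4*-1 + -3*0 + -1*-4 = 0
(Av)_2 = -3*-1 + 1*0 + -2*-4 = 11
(Av)_3 = -1*-1 + -2*0 + 4*-4 = -15
Av = [0, 11, -15]
Then v^T (Av) = -1*0 + 0*11 + -4*-15
= 0 + 0 + 60 = 60

60


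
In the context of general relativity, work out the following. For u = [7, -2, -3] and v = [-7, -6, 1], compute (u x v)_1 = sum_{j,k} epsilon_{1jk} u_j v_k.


(u x v)_1 = sum_{j,k} epsilon_{1jk} u_j v_k. Only permutations of (1,2,3) contribute; the two non-zero terms are:
eps_{123} u_2 v_3 = 1 * -2 * 1 = -2
eps_{132} u_3 v_2 = -1 * -3 * -6 = -18
(u x v)_1 = -20

-20


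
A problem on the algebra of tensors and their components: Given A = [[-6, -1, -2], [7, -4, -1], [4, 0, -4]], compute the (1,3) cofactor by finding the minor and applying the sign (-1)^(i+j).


To find cofactor C_{13}, delete row 1 and column 3.
The resulting 2x2 submatrix is: [[7, -4], [4, 0]]
Minor M_{13} = 7*0 - -4*4
  = 0 - -16 = 16
Sign = (-1)^(1+3) = (-1)^4 = 1
Cofactor C_{13} = 1 * 16 = 16

16


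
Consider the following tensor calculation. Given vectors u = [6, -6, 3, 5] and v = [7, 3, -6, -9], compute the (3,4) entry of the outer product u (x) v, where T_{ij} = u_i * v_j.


The outer product entry T_{ij} = u_i * v_j.
We need i=3, j=4.
u_3 = 3, v_4 = -9
T_{3,4} = 3 * -9 = -27

-27


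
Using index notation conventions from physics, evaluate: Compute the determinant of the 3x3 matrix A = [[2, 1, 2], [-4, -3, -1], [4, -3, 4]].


Expanding along the first row, det(A) = a11*M_11 - a12*M_12 + a13*M_13, where M_1j is the (1,j) minor.
Minor M_11 = -3*4 - -1*-3 = -15
Minor M_12 = -4*4 - -1*4 = -12
Minor M_13 = -4*-3 - -3*4 = 24
det = 2*(-15) - 1*(-12) + 2*(24)
    = -30 - -12 + 48
    = 30

30


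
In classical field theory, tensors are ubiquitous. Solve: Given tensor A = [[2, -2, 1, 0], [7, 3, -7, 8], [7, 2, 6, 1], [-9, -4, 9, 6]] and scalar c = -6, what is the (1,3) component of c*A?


Scalar multiplication: (cA)_{ij} = c * A_{ij}.
c = -6
A_{13} = 1
(cA)_{13} = -6 * 1 = -6

-6


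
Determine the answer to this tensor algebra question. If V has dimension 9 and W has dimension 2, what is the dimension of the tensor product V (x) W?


The dimension of a tensor product is the product of dimensions.
dim(V) = 9, dim(W) = 2
dim(V (x) W) = 9 * 2 = 18

18


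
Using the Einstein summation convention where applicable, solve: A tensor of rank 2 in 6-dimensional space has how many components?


The number of components of a rank-r tensor in d dimensions is d^r.
Here d = 6 and r = 2.
6^2 = 36

36


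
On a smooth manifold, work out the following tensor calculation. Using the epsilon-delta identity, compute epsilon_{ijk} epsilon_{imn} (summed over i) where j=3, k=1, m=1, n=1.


Using the identity: epsilon_{ijk} epsilon_{imn} = delta_{jm} delta_{kn} - delta_{jn} delta_{km}.
delta_{31} = 0
delta_{11} = 1
delta_{31} = 0
delta_{11} = 1
Result = 0 * 1 - 0 * 1 = 0 - 0 = 0

0


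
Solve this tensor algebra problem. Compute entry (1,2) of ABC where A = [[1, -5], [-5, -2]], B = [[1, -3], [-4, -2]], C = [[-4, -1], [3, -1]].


(ABC)_{12} = sum_m (AB)_{1m} C_{m2}. First compute row 1 of AB.
(AB)_{11} = 1*1 + -5*-4 = 21
(AB)_{12} = 1*-3 + -5*-2 = 7
Now contract with column 2 of C:
(AB)_{11} * C_{12} = 21 * -1 = -21
(AB)_{12} * C_{22} = 7 * -1 = -7
(ABC)_{12} = -21 + -7 = -28

-28


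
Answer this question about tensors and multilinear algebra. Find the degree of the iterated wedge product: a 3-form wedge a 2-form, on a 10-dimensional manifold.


The degree of a wedge product is the sum of the degrees of the individual forms.
Degrees: 3, 2
Total degree = 3 + 2 = 5

5


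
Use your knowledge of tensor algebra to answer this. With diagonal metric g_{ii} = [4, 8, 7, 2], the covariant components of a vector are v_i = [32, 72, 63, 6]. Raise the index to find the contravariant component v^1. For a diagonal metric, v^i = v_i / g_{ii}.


To raise an index with a diagonal metric: v^i = v_i / g_{ii}.
For index 1: v_1 = 32, g_{11} = 4
v^1 = 32 / 4 = 8

8


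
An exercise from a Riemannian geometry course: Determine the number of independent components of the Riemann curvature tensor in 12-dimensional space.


The Riemann tensor in d dimensions has d^2(d^2 - 1)/12 independent components.
d = 12, so d^2 = 144
d^2 - 1 = 143
d^2(d^2 - 1) = 144 * 143 = 20592
Divide by 12: 20592 / 12 = 1716

1716


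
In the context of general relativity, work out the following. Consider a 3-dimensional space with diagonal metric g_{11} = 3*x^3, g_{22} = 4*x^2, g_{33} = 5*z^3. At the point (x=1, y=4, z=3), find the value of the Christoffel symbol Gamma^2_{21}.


For a diagonal metric, Gamma^k_{ij} = (1/2) g^{kk} (dg_{ik}/dx_j + dg_{jk}/dx_i - dg_{ij}/dx_k).
The metric is diagonal, so g_{ab} = 0 for a != b.
At the given point: g_{11} = 3, g_{22} = 4, g_{33} = 135
g^{22} = 1/4
dg_{22}/dx_1 = dg_{22}/dx_1 = 8
dg_{12}/dx_2 = 0 (off-diagonal)
dg_{21}/dx_2 = 0 (off-diagonal)
Numerator = 8 + 0 - 0 = 8
Gamma^2_{21} = 8 / (2 * 4) = 1

1


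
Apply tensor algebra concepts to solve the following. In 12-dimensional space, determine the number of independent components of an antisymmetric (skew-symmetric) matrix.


An antisymmetric rank-2 tensor satisfies A_{ij} = -A_{ji}, so diagonal entries are zero.
The independent components are the upper-triangular entries: C(n, 2) = n(n-1)/2.
n = 12
C(12, 2) = 12 * 11 / 2 = 132 / 2 = 66

66


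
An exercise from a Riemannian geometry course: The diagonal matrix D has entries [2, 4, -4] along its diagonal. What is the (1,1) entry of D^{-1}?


For a diagonal matrix, the inverse has entries (D^{-1})_{ii} = 1/d_{ii}.
The diagonal entries are: d_{11} = 2, d_{22} = 4, d_{33} = -4
We need (D^{-1})_{11} = 1/d_{11} = 1/2 = 1/2

1/2


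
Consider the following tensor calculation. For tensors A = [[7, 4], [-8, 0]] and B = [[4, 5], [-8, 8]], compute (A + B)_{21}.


Tensor addition is component-wise: (A + B)_{ij} = A_{ij} + B_{ij}.
A_{21} = -8
B_{21} = -8
(A + B)_{21} = -8 + -8 = -16

-16


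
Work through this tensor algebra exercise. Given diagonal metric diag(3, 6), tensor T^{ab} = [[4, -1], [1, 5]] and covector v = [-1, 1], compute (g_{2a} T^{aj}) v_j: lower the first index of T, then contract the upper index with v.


Step 1: lower the first index. For a diagonal metric, g_{ia} T^{aj} = g_{ii} T^{ij} (no sum on i).
g_{22} = 6
S_2{}^1 = 6 * T^{21} = 6 * 1 = 6
S_2{}^2 = 6 * T^{22} = 6 * 5 = 30
Step 2: contract S_2{}^j with v_j.
S_2{}^1 * v_1 = 6 * -1 = -6
S_2{}^2 * v_2 = 30 * 1 = 30
Result = -6 + 30 = 24

24


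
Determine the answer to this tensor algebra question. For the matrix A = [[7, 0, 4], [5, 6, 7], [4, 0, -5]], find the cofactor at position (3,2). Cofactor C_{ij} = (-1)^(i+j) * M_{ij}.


To find cofactor C_{32}, delete row 3 and column 2.
The resulting 2x2 submatrix is: [[7, 4], [5, 7]]
Minor M_{32} = 7*7 - 4*5
  = 49 - 20 = 29
Sign = (-1)^(3+2) = (-1)^5 = -1
Cofactor C_{32} = -1 * 29 = -29

-29


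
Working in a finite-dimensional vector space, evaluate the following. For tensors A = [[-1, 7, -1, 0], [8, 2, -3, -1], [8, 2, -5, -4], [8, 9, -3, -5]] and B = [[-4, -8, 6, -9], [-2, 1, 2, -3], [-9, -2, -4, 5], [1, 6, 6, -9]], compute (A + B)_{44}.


Tensor addition is component-wise: (A + B)_{ij} = A_{ij} + B_{ij}.
A_{44} = -5
B_{44} = -9
(A + B)_{44} = -5 + -9 = -14

-14


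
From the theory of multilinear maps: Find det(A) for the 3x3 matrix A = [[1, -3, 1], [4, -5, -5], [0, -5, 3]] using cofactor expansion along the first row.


Expanding along the first row, det(A) = a11*M_11 - a12*M_12 + a13*M_13, where M_1j is the (1,j) minor.
Minor M_11 = -5*3 - -5*-5 = -40
Minor M_12 = 4*3 - -5*0 = 12
Minor M_13 = 4*-5 - -5*0 = -20
det = 1*(-40) - -3*(12) + 1*(-20)
    = -40 - -36 + -20
    = -24

-24


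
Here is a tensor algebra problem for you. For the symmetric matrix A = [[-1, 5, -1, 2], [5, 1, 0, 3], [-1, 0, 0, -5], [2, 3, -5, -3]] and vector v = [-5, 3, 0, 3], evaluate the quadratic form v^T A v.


First compute Av:
(Av)_1 = -1*-5 + 5*3 + -1*0 + 2*3 = 26
(Av)_2 = 5*-5 + 1*3 + 0*0 + 3*3 = -13
(Av)_3 = -1*-5 + 0*3 + 0*0 + -5*3 = -10
(Av)_4 = 2*-5 + 3*3 + -5*0 + -3*3 = -10
Av = [26, -13, -10, -10]
Then v^T (Av) = -5*26 + 3*-13 + 0*-10 + 3*-10
= -130 + -39 + 0 + -30 = -199

-199


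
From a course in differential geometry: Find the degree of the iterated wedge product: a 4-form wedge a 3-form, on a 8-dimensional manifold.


The degree of a wedge product is the sum of the degrees of the individual forms.
Degrees: 4, 3
Total degree = 4 + 3 = 7

7


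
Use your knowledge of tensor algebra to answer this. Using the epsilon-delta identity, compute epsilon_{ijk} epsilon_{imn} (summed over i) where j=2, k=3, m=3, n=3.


Using the identity: epsilon_{ijk} epsilon_{imn} = delta_{jm} delta_{kn} - delta_{jn} delta_{km}.
delta_{23} = 0
delta_{33} = 1
delta_{23} = 0
delta_{33} = 1
Result = 0 * 1 - 0 * 1 = 0 - 0 = 0

0


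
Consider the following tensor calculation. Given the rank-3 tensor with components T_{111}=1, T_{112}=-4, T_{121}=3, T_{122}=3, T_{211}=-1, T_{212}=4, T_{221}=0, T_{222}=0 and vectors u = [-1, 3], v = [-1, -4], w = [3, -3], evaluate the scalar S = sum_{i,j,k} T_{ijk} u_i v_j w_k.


S = sum over i,j,k of T_{ijk} u_i v_j w_k. Expanding all 8 terms:
T_{111}*u_1*v_1*w_1 = 1*-1*-1*3 = 3  (running total: 3)
T_{112}*u_1*v_1*w_2 = -4*-1*-1*-3 = 12  (running total: 15)
T_{121}*u_1*v_2*w_1 = 3*-1*-4*3 = 36  (running total: 51)
T_{122}*u_1*v_2*w_2 = 3*-1*-4*-3 = -36  (running total: 15)
T_{211}*u_2*v_1*w_1 = -1*3*-1*3 = 9  (running total: 24)
T_{212}*u_2*v_1*w_2 = 4*3*-1*-3 = 36  (running total: 60)
T_{221}*u_2*v_2*w_1 = 0*3*-4*3 = 0  (running total: 60)
T_{222}*u_2*v_2*w_2 = 0*3*-4*-3 = 0  (running total: 60)
S = 60

60


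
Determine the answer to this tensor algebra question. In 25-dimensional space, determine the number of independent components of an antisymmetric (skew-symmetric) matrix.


An antisymmetric rank-2 tensor satisfies A_{ij} = -A_{ji}, so diagonal entries are zero.
The independent components are the upper-triangular entries: C(n, 2) = n(n-1)/2.
n = 25
C(25, 2) = 25 * 24 / 2 = 600 / 2 = 300

300


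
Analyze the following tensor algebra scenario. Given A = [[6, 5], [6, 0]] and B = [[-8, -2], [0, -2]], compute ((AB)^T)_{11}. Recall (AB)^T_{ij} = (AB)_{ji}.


(AB)^T_{ij} = (AB)_{ji} = sum_k A_{jk} B_{ki}.
For i=1, j=1 we need (AB)_{11}:
A_{11} * B_{11} = 6 * -8 = -48
A_{12} * B_{21} = 5 * 0 = 0
Sum = -48 + 0 = -48

-48


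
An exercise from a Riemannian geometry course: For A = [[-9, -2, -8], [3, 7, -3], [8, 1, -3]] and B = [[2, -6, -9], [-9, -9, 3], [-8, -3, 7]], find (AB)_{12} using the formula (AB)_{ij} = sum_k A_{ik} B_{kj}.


(AB)_{ij} = sum_k A_{ik} B_{kj}.
For i=1, j=2:
A_{11} * B_{12} = -9 * -6 = 54
A_{12} * B_{22} = -2 * -9 = 18
A_{13} * B_{32} = -8 * -3 = 24
Sum = 54 + 18 + 24 = 96

96


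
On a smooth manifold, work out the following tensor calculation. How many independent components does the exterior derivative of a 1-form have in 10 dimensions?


The exterior derivative of a p-form is a (p+1)-form.
Its number of independent components is C(n, p+1).
n = 10, p+1 = 2
C(10, 2) = 45

45


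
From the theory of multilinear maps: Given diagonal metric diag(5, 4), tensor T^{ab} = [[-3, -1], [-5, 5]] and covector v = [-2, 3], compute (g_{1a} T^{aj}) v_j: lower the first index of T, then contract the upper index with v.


Step 1: lower the first index. For a diagonal metric, g_{ia} T^{aj} = g_{ii} T^{ij} (no sum on i).
g_{11} = 5
S_1{}^1 = 5 * T^{11} = 5 * -3 = -15
S_1{}^2 = 5 * T^{12} = 5 * -1 = -5
Step 2: contract S_1{}^j with v_j.
S_1{}^1 * v_1 = -15 * -2 = 30
S_1{}^2 * v_2 = -5 * 3 = -15
Result = 30 + -15 = 15

15


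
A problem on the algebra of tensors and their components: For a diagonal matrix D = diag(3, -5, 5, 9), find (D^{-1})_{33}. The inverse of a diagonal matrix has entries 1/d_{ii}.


For a diagonal matrix, the inverse has entries (D^{-1})_{ii} = 1/d_{ii}.
The diagonal entries are: d_{11} = 3, d_{22} = -5, d_{33} = 5, d_{44} = 9
We need (D^{-1})_{33} = 1/d_{33} = 1/5 = 1/5

1/5


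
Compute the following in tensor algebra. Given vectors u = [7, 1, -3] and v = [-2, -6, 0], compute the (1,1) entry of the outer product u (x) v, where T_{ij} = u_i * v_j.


The outer product entry T_{ij} = u_i * v_j.
We need i=1, j=1.
u_1 = 7, v_1 = -2
T_{1,1} = 7 * -2 = -14

-14


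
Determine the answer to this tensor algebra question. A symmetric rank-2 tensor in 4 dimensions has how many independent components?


A symmetric rank-2 tensor in d dimensions has d(d+1)/2 independent components.
d = 4
d(d+1)/2 = 4 * 5 / 2 = 20 / 2 = 10

10


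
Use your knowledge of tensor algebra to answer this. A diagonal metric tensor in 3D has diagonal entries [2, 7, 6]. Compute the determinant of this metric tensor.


For a diagonal metric, the determinant is the product of diagonal entries.
Diagonal entries: 2, 7, 6
det(g) = 2 * 7 * 6 = 84

84


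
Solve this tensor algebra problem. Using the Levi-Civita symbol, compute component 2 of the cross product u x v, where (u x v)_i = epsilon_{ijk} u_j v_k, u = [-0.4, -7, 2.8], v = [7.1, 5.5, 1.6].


(u x v)_2 = sum_{j,k} epsilon_{2jk} u_j v_k. Only permutations of (1,2,3) contribute; the two non-zero terms are:
eps_{213} u_1 v_3 = -1 * -0.4 * 1.6 = 0.64
eps_{231} u_3 v_1 = 1 * 2.8 * 7.1 = 19.88
(u x v)_2 = 20.52

20.52


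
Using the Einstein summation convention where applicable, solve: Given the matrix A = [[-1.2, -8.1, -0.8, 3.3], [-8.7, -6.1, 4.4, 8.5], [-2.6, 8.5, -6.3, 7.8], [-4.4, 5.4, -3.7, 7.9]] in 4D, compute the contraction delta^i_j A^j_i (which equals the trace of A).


The contraction (trace) of a rank-2 tensor is the sum of its diagonal elements.
Diagonal entries: A[1,1] = -1.2, A[2,2] = -6.1, A[3,3] = -6.3, A[4,4] = 7.9
Tr(A) = -1.2 + -6.1 + -6.3 + 7.9 = -5.7

-5.7
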